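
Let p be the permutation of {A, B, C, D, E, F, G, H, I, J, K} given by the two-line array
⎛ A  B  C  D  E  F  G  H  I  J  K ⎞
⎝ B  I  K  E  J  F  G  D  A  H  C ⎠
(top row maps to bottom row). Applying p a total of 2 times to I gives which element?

B

Tracing I → A → … returns to I after 3 steps, so I lies in a 3-cycle (A, B, I).
Stepping 2 places around the cycle: I → A → B.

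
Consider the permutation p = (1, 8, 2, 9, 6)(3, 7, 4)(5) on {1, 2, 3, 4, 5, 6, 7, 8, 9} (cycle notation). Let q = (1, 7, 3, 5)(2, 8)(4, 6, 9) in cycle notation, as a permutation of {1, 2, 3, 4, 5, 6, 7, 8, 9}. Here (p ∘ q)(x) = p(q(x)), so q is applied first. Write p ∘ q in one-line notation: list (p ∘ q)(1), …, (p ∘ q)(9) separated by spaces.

4 2 5 1 8 6 7 9 3

(p ∘ q)(x) = p(q(x)). Computing each image: p(q(1)) = p(7) = 4, p(q(2)) = p(8) = 2, p(q(3)) = p(5) = 5, p(q(4)) = p(6) = 1, p(q(5)) = p(1) = 8, p(q(6)) = p(9) = 6, p(q(7)) = p(3) = 7, p(q(8)) = p(2) = 9, p(q(9)) = p(4) = 3.
Hence p ∘ q = [4 2 5 1 8 6 7 9 3].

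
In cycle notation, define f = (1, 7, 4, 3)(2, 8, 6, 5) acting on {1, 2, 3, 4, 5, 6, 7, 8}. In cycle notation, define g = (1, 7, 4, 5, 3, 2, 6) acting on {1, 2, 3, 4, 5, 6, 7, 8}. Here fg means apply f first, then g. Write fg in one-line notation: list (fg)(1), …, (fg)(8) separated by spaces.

(fg)(x) = g(f(x)). Computing each image: g(f(1)) = g(7) = 4, g(f(2)) = g(8) = 8, g(f(3)) = g(1) = 7, g(f(4)) = g(3) = 2, g(f(5)) = g(2) = 6, g(f(6)) = g(5) = 3, g(f(7)) = g(4) = 5, g(f(8)) = g(6) = 1.
Hence fg = [4 8 7 2 6 3 5 1].

4 8 7 2 6 3 5 1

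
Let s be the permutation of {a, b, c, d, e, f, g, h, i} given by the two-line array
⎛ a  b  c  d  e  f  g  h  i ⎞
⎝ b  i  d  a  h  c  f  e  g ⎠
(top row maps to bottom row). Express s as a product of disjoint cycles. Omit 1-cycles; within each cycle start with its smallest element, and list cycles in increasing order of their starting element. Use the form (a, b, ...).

Start at a and follow images: a → b → i → g → f → c → d → a, giving the cycle (a, b, i, g, f, c, d).
Continuing from each remaining unvisited element yields (a, b, i, g, f, c, d)(e, h).

(a, b, i, g, f, c, d)(e, h)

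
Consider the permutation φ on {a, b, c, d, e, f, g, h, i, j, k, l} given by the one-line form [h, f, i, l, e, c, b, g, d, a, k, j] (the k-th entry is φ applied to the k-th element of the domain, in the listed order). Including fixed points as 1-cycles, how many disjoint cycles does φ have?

The cycle decomposition is (a h g b f c i d l j)(e)(k), which has 3 cycles (counting 1-cycles).

3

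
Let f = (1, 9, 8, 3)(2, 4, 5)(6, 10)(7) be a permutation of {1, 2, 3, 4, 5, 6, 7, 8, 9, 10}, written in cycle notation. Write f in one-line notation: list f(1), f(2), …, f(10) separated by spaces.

9 4 1 5 2 10 7 3 8 6

Reading each image from the cycles: 1→9, 2→4, 3→1, 4→5, 5→2, 6→10, 7→7, 8→3, 9→8, 10→6.
So the one-line form is 9 4 1 5 2 10 7 3 8 6.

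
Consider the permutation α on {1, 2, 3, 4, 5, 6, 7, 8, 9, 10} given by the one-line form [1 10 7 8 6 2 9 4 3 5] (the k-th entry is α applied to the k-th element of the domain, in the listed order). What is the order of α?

12

Decomposing into disjoint cycles gives cycle lengths 4, 3, 2, 1.
The order of α is the least common multiple of its cycle lengths: lcm(4, 3, 2) = 12.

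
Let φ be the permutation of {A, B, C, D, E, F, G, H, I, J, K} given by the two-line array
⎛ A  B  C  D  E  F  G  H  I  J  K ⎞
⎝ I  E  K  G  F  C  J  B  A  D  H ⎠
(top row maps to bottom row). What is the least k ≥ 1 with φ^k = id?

6

Decomposing into disjoint cycles gives cycle lengths 6, 3, 2.
The order of φ is the least common multiple of its cycle lengths: lcm(6, 3, 2) = 6.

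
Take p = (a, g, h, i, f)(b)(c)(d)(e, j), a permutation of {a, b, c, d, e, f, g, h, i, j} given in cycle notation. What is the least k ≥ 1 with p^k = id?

The cycle type of p is (5, 2, 1, 1, 1).
Since disjoint cycles commute, ord(p) = lcm(5, 2) = 10.

10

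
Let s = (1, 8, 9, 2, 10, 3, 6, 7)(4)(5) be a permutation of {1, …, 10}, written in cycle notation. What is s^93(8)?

6

8 lies in the 8-cycle (1, 8, 9, 2, 10, 3, 6, 7).
On an 8-cycle, s^8 is the identity, so s^93 = s^5 there (93 ≡ 5 mod 8).
Advancing 5 steps from 8: 8 → 9 → 2 → 10 → 3 → 6.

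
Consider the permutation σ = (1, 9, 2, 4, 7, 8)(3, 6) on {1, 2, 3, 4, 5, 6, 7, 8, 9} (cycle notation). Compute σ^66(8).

8 lies in the 6-cycle (1, 9, 2, 4, 7, 8).
Since the cycle has length 6, σ^66 acts on it the same as σ^0 (66 mod 6 = 0).
So σ^66(8) = 8.

8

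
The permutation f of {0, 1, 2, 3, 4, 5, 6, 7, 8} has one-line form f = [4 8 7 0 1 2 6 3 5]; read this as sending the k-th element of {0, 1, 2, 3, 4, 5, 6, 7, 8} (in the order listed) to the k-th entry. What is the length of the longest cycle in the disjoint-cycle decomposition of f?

Decomposing into disjoint cycles gives (0 4 1 8 5 2 7 3); the longest has length 8.

8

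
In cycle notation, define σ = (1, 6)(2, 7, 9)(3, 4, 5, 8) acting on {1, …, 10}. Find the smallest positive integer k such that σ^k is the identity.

12

The cycle type of σ is (4, 3, 2, 1).
Since disjoint cycles commute, ord(σ) = lcm(4, 3, 2) = 12.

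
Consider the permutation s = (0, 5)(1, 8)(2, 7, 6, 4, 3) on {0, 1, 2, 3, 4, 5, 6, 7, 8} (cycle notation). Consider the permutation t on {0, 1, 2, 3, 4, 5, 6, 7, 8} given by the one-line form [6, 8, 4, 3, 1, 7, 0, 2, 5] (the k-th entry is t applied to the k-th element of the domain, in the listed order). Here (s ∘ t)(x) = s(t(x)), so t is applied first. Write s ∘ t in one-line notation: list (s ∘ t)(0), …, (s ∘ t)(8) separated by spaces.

(s ∘ t)(x) = s(t(x)). Computing each image: s(t(0)) = s(6) = 4, s(t(1)) = s(8) = 1, s(t(2)) = s(4) = 3, s(t(3)) = s(3) = 2, s(t(4)) = s(1) = 8, s(t(5)) = s(7) = 6, s(t(6)) = s(0) = 5, s(t(7)) = s(2) = 7, s(t(8)) = s(5) = 0.
Hence s ∘ t = [4 1 3 2 8 6 5 7 0].

4 1 3 2 8 6 5 7 0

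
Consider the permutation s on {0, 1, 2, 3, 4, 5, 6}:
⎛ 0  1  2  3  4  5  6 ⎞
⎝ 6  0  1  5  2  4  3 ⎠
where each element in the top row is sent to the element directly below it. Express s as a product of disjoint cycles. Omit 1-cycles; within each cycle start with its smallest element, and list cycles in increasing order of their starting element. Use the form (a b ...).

Iterating s from 0 gives 0 → 6 → 3 → 5 → 4 → 2 → 1 → 0; that is the 7-cycle (0 6 3 5 4 2 1).
Repeating from the next unused element and collecting all non-trivial cycles gives (0 6 3 5 4 2 1).

(0 6 3 5 4 2 1)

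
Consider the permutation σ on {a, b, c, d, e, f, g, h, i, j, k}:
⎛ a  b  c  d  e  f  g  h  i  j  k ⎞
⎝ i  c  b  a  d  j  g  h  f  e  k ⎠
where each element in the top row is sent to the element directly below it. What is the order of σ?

Decomposing into disjoint cycles gives cycle lengths 6, 2, 1, 1, 1.
Since disjoint cycles commute, ord(σ) = lcm(6, 2) = 6.

6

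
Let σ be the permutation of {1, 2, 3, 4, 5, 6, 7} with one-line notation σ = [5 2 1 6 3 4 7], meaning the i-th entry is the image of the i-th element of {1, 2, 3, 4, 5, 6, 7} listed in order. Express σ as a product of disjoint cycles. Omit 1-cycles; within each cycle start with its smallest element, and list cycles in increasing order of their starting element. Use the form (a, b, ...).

From 1: 1 → 5 → 3 → 1, closing the cycle (1, 5, 3).
Repeating from the next unused element and collecting all non-trivial cycles gives (1, 5, 3)(4, 6).

(1, 5, 3)(4, 6)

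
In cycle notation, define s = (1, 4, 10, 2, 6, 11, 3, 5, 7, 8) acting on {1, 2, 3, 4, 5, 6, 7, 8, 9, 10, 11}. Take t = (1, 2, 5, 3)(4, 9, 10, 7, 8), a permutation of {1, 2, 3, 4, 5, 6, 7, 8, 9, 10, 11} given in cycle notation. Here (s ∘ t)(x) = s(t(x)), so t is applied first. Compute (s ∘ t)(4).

9

(s ∘ t)(4) = s(t(4)). t(4) = 9, then s(9) = 9. So (s ∘ t)(4) = 9.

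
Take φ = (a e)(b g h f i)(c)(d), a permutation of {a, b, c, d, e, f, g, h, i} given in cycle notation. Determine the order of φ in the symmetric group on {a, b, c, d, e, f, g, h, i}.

10

The disjoint cycles have lengths 5, 2, 1, 1.
The order is lcm(5, 2) = 10.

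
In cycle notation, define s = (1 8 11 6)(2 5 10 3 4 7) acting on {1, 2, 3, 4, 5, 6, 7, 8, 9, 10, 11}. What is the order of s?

The cycle type of s is (6, 4, 1).
The order is lcm(6, 4) = 12.

12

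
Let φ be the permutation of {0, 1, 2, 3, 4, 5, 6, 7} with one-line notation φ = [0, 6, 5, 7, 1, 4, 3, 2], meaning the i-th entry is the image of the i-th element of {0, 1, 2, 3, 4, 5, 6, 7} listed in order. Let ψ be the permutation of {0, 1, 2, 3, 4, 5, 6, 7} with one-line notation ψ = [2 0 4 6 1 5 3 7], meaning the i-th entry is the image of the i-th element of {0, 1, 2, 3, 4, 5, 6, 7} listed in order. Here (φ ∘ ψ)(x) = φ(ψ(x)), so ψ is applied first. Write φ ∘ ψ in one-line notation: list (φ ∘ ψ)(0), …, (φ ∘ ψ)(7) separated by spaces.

5 0 1 3 6 4 7 2

For each element, apply ψ then φ: 0 → 2 → 5; 1 → 0 → 0; 2 → 4 → 1; 3 → 6 → 3; 4 → 1 → 6; 5 → 5 → 4; 6 → 3 → 7; 7 → 7 → 2.
Collecting the images, φ ∘ ψ = [5 0 1 3 6 4 7 2].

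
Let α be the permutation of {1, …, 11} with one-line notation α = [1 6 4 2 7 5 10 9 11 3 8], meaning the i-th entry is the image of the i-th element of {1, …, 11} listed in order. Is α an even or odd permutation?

In disjoint-cycle form the cycle lengths are 7, 3, 1.
A cycle is odd iff its length is even; α has 0 even-length cycles, so sgn(α) = (−1)^0 and α is even.

even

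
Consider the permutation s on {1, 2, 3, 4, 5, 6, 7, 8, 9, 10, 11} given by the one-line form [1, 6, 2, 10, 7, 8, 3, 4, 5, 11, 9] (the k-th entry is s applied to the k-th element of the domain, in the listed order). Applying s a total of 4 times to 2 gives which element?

10

Tracing 2 → 6 → … returns to 2 after 10 steps, so 2 lies in a 10-cycle (2 6 8 4 10 11 9 5 7 3).
Stepping 4 places around the cycle: 2 → 6 → 8 → 4 → 10.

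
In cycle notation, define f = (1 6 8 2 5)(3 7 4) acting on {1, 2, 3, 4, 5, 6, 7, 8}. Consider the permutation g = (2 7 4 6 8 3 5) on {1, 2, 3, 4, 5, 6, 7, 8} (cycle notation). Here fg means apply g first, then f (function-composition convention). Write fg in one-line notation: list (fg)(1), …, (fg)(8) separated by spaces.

6 4 1 8 5 2 3 7

(fg)(x) = f(g(x)). Computing each image: f(g(1)) = f(1) = 6, f(g(2)) = f(7) = 4, f(g(3)) = f(5) = 1, f(g(4)) = f(6) = 8, f(g(5)) = f(2) = 5, f(g(6)) = f(8) = 2, f(g(7)) = f(4) = 3, f(g(8)) = f(3) = 7.
Hence fg = [6 4 1 8 5 2 3 7].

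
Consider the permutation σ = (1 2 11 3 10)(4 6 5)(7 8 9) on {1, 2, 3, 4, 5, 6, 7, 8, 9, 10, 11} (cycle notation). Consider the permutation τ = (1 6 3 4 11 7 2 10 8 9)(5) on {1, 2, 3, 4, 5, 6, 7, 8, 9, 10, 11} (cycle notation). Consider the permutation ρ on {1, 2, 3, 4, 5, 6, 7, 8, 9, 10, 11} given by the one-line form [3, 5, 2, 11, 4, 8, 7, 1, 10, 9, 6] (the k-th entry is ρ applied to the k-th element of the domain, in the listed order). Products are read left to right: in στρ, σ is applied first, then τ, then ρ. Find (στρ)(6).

Apply the permutations in order: σ(6) = 5, then τ(5) = 5, then ρ(5) = 4. So (στρ)(6) = 4.

4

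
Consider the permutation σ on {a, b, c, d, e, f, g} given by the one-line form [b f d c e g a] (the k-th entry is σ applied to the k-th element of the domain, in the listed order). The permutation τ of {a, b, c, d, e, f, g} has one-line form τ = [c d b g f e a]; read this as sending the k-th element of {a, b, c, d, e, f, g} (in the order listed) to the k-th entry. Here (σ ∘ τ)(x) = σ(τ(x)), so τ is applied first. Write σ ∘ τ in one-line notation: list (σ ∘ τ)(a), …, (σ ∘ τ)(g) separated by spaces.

d c f a g e b

For each element, apply τ then σ: a → c → d; b → d → c; c → b → f; d → g → a; e → f → g; f → e → e; g → a → b.
So σ ∘ τ in one-line form is d c f a g e b.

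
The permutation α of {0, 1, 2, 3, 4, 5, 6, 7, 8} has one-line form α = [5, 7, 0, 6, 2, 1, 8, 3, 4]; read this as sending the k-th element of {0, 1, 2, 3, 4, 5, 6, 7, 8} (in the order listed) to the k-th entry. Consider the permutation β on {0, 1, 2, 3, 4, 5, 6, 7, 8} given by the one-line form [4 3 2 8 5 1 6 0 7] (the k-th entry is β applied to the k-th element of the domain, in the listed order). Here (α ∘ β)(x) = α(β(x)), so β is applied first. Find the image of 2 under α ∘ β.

0

First apply β: β(2) = 2, then α(2) = 0. Thus (α ∘ β)(2) = 0.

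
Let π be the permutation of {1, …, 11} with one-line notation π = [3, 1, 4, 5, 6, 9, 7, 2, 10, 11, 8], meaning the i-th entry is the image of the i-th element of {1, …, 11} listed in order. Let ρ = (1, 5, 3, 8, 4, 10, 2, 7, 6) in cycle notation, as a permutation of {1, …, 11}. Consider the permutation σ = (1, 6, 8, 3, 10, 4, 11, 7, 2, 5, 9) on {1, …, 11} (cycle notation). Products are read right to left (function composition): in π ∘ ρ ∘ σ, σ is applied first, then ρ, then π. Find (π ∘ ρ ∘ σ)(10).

11

(π ∘ ρ ∘ σ)(10) = π(ρ(σ(10))). σ(10) = 4, then ρ(4) = 10, then π(10) = 11, so the result is 11.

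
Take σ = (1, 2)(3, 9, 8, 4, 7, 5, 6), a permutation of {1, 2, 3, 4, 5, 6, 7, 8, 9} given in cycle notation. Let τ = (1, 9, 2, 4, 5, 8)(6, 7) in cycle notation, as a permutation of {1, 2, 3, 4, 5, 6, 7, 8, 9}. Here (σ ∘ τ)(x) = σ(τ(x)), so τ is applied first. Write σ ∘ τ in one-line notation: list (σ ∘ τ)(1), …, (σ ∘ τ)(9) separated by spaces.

(σ ∘ τ)(x) = σ(τ(x)). Computing each image: σ(τ(1)) = σ(9) = 8, σ(τ(2)) = σ(4) = 7, σ(τ(3)) = σ(3) = 9, σ(τ(4)) = σ(5) = 6, σ(τ(5)) = σ(8) = 4, σ(τ(6)) = σ(7) = 5, σ(τ(7)) = σ(6) = 3, σ(τ(8)) = σ(1) = 2, σ(τ(9)) = σ(2) = 1.
Hence σ ∘ τ = [8 7 9 6 4 5 3 2 1].

8 7 9 6 4 5 3 2 1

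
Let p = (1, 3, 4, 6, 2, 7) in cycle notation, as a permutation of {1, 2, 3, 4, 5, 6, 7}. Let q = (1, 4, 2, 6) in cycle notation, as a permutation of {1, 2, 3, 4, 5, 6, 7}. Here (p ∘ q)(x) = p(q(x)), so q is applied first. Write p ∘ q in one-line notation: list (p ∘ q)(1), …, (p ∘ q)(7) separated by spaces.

(p ∘ q)(x) = p(q(x)). Computing each image: p(q(1)) = p(4) = 6, p(q(2)) = p(6) = 2, p(q(3)) = p(3) = 4, p(q(4)) = p(2) = 7, p(q(5)) = p(5) = 5, p(q(6)) = p(1) = 3, p(q(7)) = p(7) = 1.
Hence p ∘ q = [6 2 4 7 5 3 1].

6 2 4 7 5 3 1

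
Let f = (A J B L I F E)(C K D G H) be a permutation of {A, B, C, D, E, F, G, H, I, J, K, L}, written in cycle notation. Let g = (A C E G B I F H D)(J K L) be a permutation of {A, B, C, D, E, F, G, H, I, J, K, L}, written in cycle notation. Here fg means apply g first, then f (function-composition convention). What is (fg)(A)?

K

(fg)(A) = f(g(A)). g(A) = C, then f(C) = K. So (fg)(A) = K.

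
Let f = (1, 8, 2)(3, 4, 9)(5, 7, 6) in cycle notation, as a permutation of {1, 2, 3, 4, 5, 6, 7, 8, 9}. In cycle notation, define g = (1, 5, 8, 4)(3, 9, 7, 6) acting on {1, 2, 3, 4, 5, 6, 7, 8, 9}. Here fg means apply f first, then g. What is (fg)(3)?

1

f(3) = 4, then g(4) = 1; composing gives (fg)(3) = 1.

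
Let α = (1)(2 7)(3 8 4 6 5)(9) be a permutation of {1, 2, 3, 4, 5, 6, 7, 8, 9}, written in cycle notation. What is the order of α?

The disjoint cycles have lengths 5, 2, 1, 1.
Since disjoint cycles commute, ord(α) = lcm(5, 2) = 10.

10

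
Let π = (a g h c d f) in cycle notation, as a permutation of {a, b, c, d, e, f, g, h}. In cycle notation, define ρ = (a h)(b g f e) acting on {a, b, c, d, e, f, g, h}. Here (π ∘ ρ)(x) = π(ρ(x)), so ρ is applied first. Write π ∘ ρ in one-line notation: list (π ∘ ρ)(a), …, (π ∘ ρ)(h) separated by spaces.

c h d f b e a g

(π ∘ ρ)(x) = π(ρ(x)). Computing each image: π(ρ(a)) = π(h) = c, π(ρ(b)) = π(g) = h, π(ρ(c)) = π(c) = d, π(ρ(d)) = π(d) = f, π(ρ(e)) = π(b) = b, π(ρ(f)) = π(e) = e, π(ρ(g)) = π(f) = a, π(ρ(h)) = π(a) = g.
Hence π ∘ ρ = [c h d f b e a g].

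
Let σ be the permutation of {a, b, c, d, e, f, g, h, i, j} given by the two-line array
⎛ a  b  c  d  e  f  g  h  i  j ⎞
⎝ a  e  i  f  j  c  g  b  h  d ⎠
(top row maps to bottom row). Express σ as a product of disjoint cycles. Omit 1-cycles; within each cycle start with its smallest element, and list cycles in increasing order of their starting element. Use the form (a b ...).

Start at b and follow images: b → e → j → d → f → c → i → h → b, giving the cycle (b e j d f c i h).
Repeating from the next unused element and collecting all non-trivial cycles gives (b e j d f c i h).

(b e j d f c i h)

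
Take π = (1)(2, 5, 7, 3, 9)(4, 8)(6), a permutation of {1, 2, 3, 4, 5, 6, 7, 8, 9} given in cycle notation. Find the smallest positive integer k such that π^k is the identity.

The cycle type of π is (5, 2, 1, 1).
The order is lcm(5, 2) = 10.

10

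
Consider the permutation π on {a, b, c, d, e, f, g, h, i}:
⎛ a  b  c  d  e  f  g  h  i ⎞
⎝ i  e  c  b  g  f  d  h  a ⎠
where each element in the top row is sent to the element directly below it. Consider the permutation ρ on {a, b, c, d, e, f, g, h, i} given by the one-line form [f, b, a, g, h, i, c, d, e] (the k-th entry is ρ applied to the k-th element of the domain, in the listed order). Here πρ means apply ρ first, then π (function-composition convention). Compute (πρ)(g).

c

ρ(g) = c, then π(c) = c; composing gives (πρ)(g) = c.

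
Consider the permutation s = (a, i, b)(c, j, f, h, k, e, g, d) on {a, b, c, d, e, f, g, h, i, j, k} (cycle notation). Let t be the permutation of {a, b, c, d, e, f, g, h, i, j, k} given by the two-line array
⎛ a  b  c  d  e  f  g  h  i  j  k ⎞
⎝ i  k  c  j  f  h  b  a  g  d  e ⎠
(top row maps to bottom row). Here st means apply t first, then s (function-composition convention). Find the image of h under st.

t(h) = a, then s(a) = i; composing gives (st)(h) = i.

i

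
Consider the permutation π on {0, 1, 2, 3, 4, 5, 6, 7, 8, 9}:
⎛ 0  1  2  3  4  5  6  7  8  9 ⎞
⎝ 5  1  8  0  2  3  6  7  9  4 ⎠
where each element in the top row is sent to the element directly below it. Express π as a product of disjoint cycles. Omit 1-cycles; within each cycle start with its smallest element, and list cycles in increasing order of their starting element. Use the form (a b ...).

(0 5 3)(2 8 9 4)

Start at 0 and follow images: 0 → 5 → 3 → 0, giving the cycle (0 5 3).
Repeating from the next unused element and collecting all non-trivial cycles gives (0 5 3)(2 8 9 4).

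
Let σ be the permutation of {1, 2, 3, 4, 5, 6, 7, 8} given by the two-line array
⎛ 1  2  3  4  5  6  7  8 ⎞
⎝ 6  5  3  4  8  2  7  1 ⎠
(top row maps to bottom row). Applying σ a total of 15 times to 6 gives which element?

6

Tracing 6 → 2 → … returns to 6 after 5 steps, so 6 lies in a 5-cycle (1, 6, 2, 5, 8).
Since the cycle has length 5, σ^15 acts on it the same as σ^0 (15 mod 5 = 0).
So σ^15(6) = 6.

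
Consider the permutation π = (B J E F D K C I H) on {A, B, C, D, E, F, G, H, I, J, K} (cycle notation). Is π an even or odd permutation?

even

The cycle lengths are 9, 1, 1.
A cycle is odd iff its length is even; π has 0 even-length cycles, so sgn(π) = (−1)^0 and π is even.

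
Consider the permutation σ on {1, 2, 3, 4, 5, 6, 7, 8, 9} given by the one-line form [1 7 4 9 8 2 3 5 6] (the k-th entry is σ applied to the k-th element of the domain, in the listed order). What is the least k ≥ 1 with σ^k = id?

The disjoint-cycle form of σ has cycle lengths 6, 2, 1.
The order of σ is the least common multiple of its cycle lengths: lcm(6, 2) = 6.

6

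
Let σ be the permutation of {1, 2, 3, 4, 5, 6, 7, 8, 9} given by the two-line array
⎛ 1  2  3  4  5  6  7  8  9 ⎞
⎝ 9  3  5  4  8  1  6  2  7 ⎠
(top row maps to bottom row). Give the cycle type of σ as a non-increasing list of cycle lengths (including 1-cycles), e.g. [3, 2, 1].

The disjoint cycles are (1, 9, 7, 6)(2, 3, 5, 8)(4), with lengths 4, 4, 1 in non-increasing order.

[4, 4, 1]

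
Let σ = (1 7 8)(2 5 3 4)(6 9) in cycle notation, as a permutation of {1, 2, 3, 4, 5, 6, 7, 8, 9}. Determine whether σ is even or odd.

The cycle lengths are 4, 3, 2.
A cycle of length ℓ contributes ℓ−1 transpositions, so σ is a product of 3 + 2 + 1 = 6 transpositions — even.

even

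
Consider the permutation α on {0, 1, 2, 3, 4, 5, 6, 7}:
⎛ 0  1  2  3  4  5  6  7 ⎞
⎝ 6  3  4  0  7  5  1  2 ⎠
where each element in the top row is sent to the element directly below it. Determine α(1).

The entry below 1 in the array is 3, so α(1) = 3.

3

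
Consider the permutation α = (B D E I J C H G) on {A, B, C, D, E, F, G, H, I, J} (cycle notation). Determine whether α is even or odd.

The cycle lengths are 8, 1, 1.
A cycle of length ℓ contributes ℓ−1 transpositions, so α is a product of 7 transpositions — odd.

odd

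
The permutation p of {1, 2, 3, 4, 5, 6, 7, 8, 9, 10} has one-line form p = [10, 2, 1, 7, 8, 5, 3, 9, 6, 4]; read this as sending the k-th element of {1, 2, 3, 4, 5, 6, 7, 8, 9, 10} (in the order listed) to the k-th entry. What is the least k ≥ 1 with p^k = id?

20

The disjoint-cycle form of p has cycle lengths 5, 4, 1.
The order of p is the least common multiple of its cycle lengths: lcm(5, 4) = 20.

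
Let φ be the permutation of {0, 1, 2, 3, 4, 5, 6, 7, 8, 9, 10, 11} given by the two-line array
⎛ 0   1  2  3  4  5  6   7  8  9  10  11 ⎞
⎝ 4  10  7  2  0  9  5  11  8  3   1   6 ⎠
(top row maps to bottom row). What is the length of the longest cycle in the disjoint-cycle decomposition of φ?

7

Decomposing into disjoint cycles gives (0, 4)(1, 10)(2, 7, 11, 6, 5, 9, 3); the longest has length 7.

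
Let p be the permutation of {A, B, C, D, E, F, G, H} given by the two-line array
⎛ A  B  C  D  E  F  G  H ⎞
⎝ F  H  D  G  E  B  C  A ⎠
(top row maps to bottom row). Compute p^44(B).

Tracing B → H → … returns to B after 4 steps, so B lies in a 4-cycle (A, F, B, H).
Since the cycle has length 4, p^44 acts on it the same as p^0 (44 mod 4 = 0).
So p^44(B) = B.

B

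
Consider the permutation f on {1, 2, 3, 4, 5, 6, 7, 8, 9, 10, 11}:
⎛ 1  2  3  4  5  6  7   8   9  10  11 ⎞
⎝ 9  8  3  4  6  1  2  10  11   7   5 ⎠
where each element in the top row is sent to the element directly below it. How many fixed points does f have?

2

The fixed points (elements with f(x) = x) are {3, 4}, so there are 2.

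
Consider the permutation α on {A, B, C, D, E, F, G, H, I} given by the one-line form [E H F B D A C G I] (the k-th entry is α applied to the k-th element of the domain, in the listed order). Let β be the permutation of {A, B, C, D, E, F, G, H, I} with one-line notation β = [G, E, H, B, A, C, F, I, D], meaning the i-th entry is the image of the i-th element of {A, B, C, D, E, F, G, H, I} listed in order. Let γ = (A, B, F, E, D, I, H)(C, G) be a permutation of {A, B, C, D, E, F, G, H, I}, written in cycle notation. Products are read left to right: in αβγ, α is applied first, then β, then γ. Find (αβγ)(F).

C

(αβγ)(F) = γ(β(α(F))). α(F) = A, then β(A) = G, then γ(G) = C, so the result is C.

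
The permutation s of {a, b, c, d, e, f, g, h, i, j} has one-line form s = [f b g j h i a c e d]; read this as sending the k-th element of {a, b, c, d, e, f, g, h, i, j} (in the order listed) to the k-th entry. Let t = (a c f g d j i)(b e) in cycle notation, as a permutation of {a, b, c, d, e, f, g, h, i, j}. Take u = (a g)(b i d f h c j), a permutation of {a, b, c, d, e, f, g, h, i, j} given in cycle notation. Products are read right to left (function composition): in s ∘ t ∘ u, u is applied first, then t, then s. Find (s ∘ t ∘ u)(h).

(s ∘ t ∘ u)(h) = s(t(u(h))). u(h) = c, then t(c) = f, then s(f) = i, so the result is i.

i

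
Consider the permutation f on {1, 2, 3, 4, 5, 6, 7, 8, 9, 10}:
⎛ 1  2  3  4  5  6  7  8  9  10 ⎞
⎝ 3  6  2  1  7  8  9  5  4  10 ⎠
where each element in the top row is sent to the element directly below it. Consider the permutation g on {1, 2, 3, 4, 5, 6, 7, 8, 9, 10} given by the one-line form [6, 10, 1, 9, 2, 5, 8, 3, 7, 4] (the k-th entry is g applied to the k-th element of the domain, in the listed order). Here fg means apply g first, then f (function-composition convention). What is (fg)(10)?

1

(fg)(10) = f(g(10)). g(10) = 4, then f(4) = 1. So (fg)(10) = 1.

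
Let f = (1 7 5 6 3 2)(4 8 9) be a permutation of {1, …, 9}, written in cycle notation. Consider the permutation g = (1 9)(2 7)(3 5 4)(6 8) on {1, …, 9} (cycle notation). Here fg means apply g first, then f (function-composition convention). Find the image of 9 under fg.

First apply g: g(9) = 1, then f(1) = 7. Thus (fg)(9) = 7.

7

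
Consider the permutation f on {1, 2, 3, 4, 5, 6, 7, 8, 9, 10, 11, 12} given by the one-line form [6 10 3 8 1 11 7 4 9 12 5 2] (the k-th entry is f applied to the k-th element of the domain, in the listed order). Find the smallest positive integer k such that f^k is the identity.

12

Decomposing into disjoint cycles gives cycle lengths 4, 3, 2, 1, 1, 1.
The order of f is the least common multiple of its cycle lengths: lcm(4, 3, 2) = 12.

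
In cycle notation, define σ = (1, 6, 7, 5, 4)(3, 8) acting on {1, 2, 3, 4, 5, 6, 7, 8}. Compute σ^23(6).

6 lies in the 5-cycle (1, 6, 7, 5, 4).
On a 5-cycle, σ^5 is the identity, so σ^23 = σ^3 there (23 ≡ 3 mod 5).
Stepping 3 places around the cycle: 6 → 7 → 5 → 4.

4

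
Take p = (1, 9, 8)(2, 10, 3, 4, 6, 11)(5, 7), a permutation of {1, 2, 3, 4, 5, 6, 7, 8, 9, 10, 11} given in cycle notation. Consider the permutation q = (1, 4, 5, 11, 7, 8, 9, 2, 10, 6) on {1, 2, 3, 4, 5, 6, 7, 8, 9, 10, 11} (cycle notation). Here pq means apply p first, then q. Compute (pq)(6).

p(6) = 11, then q(11) = 7; composing gives (pq)(6) = 7.

7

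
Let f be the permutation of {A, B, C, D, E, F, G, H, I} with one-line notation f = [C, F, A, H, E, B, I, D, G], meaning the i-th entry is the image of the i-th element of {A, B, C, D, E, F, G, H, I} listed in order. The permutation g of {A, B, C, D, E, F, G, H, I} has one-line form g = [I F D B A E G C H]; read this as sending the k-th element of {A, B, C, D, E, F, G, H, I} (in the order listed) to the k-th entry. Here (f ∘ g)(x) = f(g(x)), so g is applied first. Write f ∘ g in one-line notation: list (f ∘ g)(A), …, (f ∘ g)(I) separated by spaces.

G B H F C E I A D

Chase each element through g then f: A → I → G; B → F → B; C → D → H; D → B → F; E → A → C; F → E → E; G → G → I; H → C → A; I → H → D.
So f ∘ g in one-line form is G B H F C E I A D.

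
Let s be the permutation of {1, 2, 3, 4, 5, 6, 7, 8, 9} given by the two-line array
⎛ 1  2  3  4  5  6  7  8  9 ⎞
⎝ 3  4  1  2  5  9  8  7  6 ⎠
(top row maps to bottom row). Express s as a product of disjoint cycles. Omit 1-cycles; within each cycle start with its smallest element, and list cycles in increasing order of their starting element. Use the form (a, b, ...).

(1, 3)(2, 4)(6, 9)(7, 8)

Start at 1 and follow images: 1 → 3 → 1, giving the cycle (1, 3).
Repeating from the next unused element and collecting all non-trivial cycles gives (1, 3)(2, 4)(6, 9)(7, 8).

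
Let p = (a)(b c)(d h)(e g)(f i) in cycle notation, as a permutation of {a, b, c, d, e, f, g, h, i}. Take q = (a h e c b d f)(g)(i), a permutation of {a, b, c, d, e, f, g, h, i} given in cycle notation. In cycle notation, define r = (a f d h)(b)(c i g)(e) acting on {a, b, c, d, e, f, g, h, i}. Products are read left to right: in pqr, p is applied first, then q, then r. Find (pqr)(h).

Chase h: p(h) = d; q(d) = f; r(f) = d. Hence (pqr)(h) = d.

d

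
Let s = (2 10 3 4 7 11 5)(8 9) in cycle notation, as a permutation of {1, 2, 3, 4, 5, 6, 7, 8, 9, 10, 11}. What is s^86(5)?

5 lies in the 7-cycle (2 10 3 4 7 11 5).
Powers repeat with period 7 on this cycle, and 86 mod 7 = 2, so s^86(5) = s^2(5).
Stepping 2 places around the cycle: 5 → 2 → 10.

10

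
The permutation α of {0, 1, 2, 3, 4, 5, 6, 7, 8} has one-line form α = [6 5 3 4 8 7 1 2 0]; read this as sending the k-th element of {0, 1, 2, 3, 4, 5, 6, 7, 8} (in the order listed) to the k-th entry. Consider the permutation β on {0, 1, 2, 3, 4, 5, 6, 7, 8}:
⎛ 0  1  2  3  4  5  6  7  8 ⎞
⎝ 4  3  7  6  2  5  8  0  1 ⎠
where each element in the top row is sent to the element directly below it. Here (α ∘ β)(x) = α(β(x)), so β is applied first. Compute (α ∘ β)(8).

(α ∘ β)(8) = α(β(8)). β(8) = 1, then α(1) = 5. So (α ∘ β)(8) = 5.

5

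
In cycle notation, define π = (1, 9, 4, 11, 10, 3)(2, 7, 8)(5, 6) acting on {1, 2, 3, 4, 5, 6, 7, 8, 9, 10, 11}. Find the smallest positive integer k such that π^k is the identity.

6

The cycle type of π is (6, 3, 2).
The order of π is the least common multiple of its cycle lengths: lcm(6, 3, 2) = 6.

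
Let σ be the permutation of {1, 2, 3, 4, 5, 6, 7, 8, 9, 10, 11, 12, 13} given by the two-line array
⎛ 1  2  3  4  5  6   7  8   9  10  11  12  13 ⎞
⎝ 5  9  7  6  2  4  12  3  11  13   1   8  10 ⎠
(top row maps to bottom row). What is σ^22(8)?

7

Tracing 8 → 3 → … returns to 8 after 4 steps, so 8 lies in a 4-cycle (3, 7, 12, 8).
On a 4-cycle, σ^4 is the identity, so σ^22 = σ^2 there (22 ≡ 2 mod 4).
Stepping 2 places around the cycle: 8 → 3 → 7.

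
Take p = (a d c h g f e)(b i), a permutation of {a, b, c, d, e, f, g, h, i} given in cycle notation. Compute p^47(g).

g lies in the 7-cycle (a d c h g f e).
On a 7-cycle, p^7 is the identity, so p^47 = p^5 there (47 ≡ 5 mod 7).
Stepping 5 places around the cycle: g → f → e → a → d → c.

c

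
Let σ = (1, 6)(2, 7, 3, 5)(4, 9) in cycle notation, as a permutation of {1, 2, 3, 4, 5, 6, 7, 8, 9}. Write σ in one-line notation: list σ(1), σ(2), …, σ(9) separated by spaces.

Image by image: 1→6, 2→7, 3→5, 4→9, 5→2, 6→1, 7→3, 8→8, 9→4.
Listing these in domain order gives 6 7 5 9 2 1 3 8 4.

6 7 5 9 2 1 3 8 4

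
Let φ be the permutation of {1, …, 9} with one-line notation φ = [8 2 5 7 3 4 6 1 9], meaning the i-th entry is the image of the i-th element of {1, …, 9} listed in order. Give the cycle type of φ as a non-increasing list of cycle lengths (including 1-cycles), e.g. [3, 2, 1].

The disjoint cycles are (1 8)(2)(3 5)(4 7 6)(9), with lengths 3, 2, 2, 1, 1 in non-increasing order.

[3, 2, 2, 1, 1]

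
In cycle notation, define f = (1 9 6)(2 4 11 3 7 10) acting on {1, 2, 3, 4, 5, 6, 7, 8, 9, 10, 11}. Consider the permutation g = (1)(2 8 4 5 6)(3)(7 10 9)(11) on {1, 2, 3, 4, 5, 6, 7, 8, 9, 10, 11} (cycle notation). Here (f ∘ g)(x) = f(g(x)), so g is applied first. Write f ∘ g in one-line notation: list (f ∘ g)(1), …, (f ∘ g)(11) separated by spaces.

For each element, apply g then f: 1 → 1 → 9; 2 → 8 → 8; 3 → 3 → 7; 4 → 5 → 5; 5 → 6 → 1; 6 → 2 → 4; 7 → 10 → 2; 8 → 4 → 11; 9 → 7 → 10; 10 → 9 → 6; 11 → 11 → 3.
Collecting the images, f ∘ g = [9 8 7 5 1 4 2 11 10 6 3].

9 8 7 5 1 4 2 11 10 6 3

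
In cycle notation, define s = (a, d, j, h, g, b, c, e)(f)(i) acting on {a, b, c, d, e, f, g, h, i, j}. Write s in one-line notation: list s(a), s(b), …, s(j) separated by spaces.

d c e j a f b g i h

Image by image: a→d, b→c, c→e, d→j, e→a, f→f, g→b, h→g, i→i, j→h.
So the one-line form is d c e j a f b g i h.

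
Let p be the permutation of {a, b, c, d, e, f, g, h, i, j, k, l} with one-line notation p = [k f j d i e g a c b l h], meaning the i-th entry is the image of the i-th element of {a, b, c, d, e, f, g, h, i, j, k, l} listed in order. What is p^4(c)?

Tracing c → j → … returns to c after 6 steps, so c lies in a 6-cycle (b, f, e, i, c, j).
Advancing 4 steps from c: c → j → b → f → e.

e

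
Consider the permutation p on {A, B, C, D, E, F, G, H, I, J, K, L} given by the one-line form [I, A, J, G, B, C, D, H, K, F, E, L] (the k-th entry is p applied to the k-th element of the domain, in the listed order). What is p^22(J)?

Tracing J → F → … returns to J after 3 steps, so J lies in a 3-cycle (C, J, F).
On a 3-cycle, p^3 is the identity, so p^22 = p^1 there (22 ≡ 1 mod 3).
Advancing 1 step from J: J → F.

F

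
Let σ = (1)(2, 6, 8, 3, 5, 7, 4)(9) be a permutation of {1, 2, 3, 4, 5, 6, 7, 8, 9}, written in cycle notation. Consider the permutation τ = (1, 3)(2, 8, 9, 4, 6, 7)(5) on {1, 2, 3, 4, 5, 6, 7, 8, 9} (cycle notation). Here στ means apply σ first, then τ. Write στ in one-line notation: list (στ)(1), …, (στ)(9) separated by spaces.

(στ)(x) = τ(σ(x)). Computing each image: τ(σ(1)) = τ(1) = 3, τ(σ(2)) = τ(6) = 7, τ(σ(3)) = τ(5) = 5, τ(σ(4)) = τ(2) = 8, τ(σ(5)) = τ(7) = 2, τ(σ(6)) = τ(8) = 9, τ(σ(7)) = τ(4) = 6, τ(σ(8)) = τ(3) = 1, τ(σ(9)) = τ(9) = 4.
Hence στ = [3 7 5 8 2 9 6 1 4].

3 7 5 8 2 9 6 1 4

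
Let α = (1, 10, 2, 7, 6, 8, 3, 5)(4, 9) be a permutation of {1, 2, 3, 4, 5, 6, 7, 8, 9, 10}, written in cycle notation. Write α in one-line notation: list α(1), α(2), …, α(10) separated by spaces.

10 7 5 9 1 8 6 3 4 2

Reading each image from the cycles: 1↦10, 2↦7, 3↦5, 4↦9, 5↦1, 6↦8, 7↦6, 8↦3, 9↦4, 10↦2.
So the one-line form is 10 7 5 9 1 8 6 3 4 2.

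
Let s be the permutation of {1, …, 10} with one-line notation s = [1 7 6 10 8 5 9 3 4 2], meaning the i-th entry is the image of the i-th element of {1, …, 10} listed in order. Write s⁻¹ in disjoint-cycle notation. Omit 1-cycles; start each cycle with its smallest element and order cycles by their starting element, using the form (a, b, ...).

The cycle decomposition of s is (2, 7, 9, 4, 10)(3, 6, 5, 8).
The inverse reverses every cycle; in canonical form, s⁻¹ = (2, 10, 4, 9, 7)(3, 8, 5, 6).

(2, 10, 4, 9, 7)(3, 8, 5, 6)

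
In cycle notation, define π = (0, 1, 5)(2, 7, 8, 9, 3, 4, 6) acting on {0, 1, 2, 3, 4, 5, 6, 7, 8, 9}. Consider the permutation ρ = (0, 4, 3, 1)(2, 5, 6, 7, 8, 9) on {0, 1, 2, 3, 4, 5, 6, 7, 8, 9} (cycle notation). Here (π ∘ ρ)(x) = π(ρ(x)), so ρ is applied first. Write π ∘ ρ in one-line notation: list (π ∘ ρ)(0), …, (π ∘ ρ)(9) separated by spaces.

6 1 0 5 4 2 8 9 3 7

(π ∘ ρ)(x) = π(ρ(x)). Computing each image: π(ρ(0)) = π(4) = 6, π(ρ(1)) = π(0) = 1, π(ρ(2)) = π(5) = 0, π(ρ(3)) = π(1) = 5, π(ρ(4)) = π(3) = 4, π(ρ(5)) = π(6) = 2, π(ρ(6)) = π(7) = 8, π(ρ(7)) = π(8) = 9, π(ρ(8)) = π(9) = 3, π(ρ(9)) = π(2) = 7.
Hence π ∘ ρ = [6 1 0 5 4 2 8 9 3 7].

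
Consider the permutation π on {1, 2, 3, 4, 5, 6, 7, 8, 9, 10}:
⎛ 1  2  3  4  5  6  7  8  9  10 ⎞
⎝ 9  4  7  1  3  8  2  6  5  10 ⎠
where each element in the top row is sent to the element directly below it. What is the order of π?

14

Decomposing into disjoint cycles gives cycle lengths 7, 2, 1.
The order is lcm(7, 2) = 14.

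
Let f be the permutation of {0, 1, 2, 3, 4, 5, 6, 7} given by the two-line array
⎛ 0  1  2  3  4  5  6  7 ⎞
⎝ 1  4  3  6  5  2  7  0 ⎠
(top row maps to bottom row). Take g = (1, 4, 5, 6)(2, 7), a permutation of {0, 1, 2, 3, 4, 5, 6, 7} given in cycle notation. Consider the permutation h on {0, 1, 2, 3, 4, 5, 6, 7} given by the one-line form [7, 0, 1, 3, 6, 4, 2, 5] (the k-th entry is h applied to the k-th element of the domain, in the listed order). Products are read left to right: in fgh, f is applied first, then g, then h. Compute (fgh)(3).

Apply the permutations in order: f(3) = 6, then g(6) = 1, then h(1) = 0. So (fgh)(3) = 0.

0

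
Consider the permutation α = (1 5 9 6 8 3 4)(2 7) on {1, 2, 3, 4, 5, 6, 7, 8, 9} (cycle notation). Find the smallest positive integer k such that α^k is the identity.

14

The cycle type of α is (7, 2).
The order of α is the least common multiple of its cycle lengths: lcm(7, 2) = 14.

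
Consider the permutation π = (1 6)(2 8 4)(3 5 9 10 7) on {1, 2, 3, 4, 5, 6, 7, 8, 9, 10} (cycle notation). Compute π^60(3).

3

3 lies in the 5-cycle (3 5 9 10 7).
Powers repeat with period 5 on this cycle, and 60 mod 5 = 0, so π^60(3) = π^0(3).
So π^60(3) = 3.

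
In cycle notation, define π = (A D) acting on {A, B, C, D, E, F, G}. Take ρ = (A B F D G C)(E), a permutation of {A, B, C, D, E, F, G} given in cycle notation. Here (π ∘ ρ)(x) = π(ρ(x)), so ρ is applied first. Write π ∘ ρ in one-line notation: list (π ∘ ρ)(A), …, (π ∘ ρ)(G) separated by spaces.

B F D G E A C

(π ∘ ρ)(x) = π(ρ(x)). Computing each image: π(ρ(A)) = π(B) = B, π(ρ(B)) = π(F) = F, π(ρ(C)) = π(A) = D, π(ρ(D)) = π(G) = G, π(ρ(E)) = π(E) = E, π(ρ(F)) = π(D) = A, π(ρ(G)) = π(C) = C.
Hence π ∘ ρ = [B F D G E A C].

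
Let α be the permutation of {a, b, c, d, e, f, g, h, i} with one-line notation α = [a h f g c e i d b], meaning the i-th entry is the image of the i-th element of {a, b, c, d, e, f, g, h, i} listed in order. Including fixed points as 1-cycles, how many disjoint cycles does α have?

3

The cycle decomposition is (a)(b h d g i)(c f e), which has 3 cycles (counting 1-cycles).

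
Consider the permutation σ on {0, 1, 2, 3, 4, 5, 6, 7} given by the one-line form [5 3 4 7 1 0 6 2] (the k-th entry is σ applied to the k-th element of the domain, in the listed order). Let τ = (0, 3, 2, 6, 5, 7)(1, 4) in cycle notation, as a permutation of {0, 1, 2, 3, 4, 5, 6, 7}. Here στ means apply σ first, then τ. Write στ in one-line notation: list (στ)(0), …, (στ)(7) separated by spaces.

(στ)(x) = τ(σ(x)). Computing each image: τ(σ(0)) = τ(5) = 7, τ(σ(1)) = τ(3) = 2, τ(σ(2)) = τ(4) = 1, τ(σ(3)) = τ(7) = 0, τ(σ(4)) = τ(1) = 4, τ(σ(5)) = τ(0) = 3, τ(σ(6)) = τ(6) = 5, τ(σ(7)) = τ(2) = 6.
Hence στ = [7 2 1 0 4 3 5 6].

7 2 1 0 4 3 5 6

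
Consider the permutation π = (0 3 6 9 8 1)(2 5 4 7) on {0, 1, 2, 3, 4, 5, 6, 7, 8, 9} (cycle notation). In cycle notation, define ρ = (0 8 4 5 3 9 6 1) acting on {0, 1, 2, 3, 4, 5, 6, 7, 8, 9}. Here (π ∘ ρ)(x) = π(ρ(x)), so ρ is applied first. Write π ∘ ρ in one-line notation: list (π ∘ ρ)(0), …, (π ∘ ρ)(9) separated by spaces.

1 3 5 8 4 6 0 2 7 9

For each element, apply ρ then π: 0 → 8 → 1; 1 → 0 → 3; 2 → 2 → 5; 3 → 9 → 8; 4 → 5 → 4; 5 → 3 → 6; 6 → 1 → 0; 7 → 7 → 2; 8 → 4 → 7; 9 → 6 → 9.
So π ∘ ρ in one-line form is 1 3 5 8 4 6 0 2 7 9.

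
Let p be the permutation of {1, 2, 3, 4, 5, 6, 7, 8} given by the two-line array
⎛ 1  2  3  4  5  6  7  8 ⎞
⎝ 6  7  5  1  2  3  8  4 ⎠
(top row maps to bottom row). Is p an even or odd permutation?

odd

In disjoint-cycle form the cycle lengths are 8.
A cycle is odd iff its length is even; p has 1 even-length cycle, so sgn(p) = (−1)^1 and p is odd.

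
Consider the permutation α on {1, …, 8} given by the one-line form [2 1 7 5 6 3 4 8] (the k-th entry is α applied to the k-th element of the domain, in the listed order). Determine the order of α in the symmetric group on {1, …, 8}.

Writing α as disjoint cycles, the cycle lengths are 5, 2, 1.
The order of α is the least common multiple of its cycle lengths: lcm(5, 2) = 10.

10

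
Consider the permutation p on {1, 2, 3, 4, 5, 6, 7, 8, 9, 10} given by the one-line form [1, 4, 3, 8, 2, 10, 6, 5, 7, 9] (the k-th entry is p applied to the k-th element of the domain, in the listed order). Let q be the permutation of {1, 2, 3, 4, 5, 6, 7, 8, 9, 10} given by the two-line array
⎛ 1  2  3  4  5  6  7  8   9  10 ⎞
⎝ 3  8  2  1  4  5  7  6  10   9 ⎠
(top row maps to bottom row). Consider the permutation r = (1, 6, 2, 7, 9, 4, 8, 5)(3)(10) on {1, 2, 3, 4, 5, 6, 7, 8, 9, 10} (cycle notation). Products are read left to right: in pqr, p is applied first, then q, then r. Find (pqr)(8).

Apply the permutations in order: p(8) = 5, then q(5) = 4, then r(4) = 8. So (pqr)(8) = 8.

8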